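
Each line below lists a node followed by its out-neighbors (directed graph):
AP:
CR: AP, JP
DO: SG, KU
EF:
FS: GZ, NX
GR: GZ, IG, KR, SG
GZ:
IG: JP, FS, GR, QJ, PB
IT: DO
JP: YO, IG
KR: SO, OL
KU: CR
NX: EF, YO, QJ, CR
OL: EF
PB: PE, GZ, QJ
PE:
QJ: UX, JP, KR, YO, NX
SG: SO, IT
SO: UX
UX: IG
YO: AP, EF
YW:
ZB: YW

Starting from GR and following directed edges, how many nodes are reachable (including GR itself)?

21

BFS from GR visits: GR, GZ, IG, KR, SG, JP, FS, QJ, PB, SO, OL, IT, YO, NX, UX, PE, EF, DO, AP, CR, KU
Reachable nodes: 21 of 23 total.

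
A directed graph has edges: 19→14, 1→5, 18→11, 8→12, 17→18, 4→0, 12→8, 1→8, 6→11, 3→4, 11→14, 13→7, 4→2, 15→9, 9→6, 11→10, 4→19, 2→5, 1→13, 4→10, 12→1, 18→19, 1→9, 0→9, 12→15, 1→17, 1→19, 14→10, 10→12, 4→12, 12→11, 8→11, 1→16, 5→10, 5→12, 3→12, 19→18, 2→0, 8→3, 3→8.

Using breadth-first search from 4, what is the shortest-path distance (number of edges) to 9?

Level 0: 4
Level 1: 0, 2, 10, 12, 19
Level 2: 1, 5, 8, 9, 11, 14, 15, 18
Level 3: 3, 6, 13, 16, 17
Level 4: 7
9 first appears at level 2.

2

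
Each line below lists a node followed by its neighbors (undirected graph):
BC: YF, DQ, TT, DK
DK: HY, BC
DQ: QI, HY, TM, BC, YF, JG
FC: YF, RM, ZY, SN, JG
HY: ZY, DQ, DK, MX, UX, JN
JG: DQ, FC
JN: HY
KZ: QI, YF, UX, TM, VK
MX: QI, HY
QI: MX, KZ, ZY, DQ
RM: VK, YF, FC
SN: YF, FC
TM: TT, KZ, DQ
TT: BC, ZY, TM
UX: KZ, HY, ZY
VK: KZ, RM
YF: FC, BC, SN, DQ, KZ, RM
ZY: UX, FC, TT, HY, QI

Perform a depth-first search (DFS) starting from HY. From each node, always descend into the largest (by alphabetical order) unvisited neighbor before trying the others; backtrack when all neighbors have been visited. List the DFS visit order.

Visit HY
HY → ZY
ZY → UX
UX → KZ
KZ → YF
YF → SN
SN → FC
FC → RM
RM → VK
FC → JG
JG → DQ
DQ → TM
TM → TT
TT → BC
BC → DK
DQ → QI
QI → MX
HY → JN

HY -> ZY -> UX -> KZ -> YF -> SN -> FC -> RM -> VK -> JG -> DQ -> TM -> TT -> BC -> DK -> QI -> MX -> JN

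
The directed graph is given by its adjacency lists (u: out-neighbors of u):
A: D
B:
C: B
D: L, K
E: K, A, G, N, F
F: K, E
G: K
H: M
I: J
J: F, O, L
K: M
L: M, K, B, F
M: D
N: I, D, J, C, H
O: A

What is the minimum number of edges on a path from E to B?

3

Level 0: E
Level 1: A, F, G, K, N
Level 2: C, D, H, I, J, M
Level 3: B, L, O
B first appears at level 3.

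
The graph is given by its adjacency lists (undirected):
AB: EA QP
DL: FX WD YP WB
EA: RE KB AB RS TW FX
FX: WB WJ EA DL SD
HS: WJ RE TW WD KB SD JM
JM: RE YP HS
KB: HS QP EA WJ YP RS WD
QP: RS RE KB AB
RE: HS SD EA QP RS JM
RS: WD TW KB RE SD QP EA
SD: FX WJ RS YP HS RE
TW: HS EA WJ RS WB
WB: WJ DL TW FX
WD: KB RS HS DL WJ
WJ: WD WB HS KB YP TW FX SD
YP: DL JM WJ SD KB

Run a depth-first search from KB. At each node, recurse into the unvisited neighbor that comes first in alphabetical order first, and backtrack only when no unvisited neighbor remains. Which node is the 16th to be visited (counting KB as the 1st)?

WD

Visit KB
KB → EA
EA → AB
AB → QP
QP → RE
RE → HS
HS → JM
JM → YP
YP → DL
DL → FX
FX → SD
SD → RS
RS → TW
TW → WB
WB → WJ
WJ → WD

Visit order: KB, EA, AB, QP, RE, HS, JM, YP, DL, FX, SD, RS, TW, WB, WJ, WD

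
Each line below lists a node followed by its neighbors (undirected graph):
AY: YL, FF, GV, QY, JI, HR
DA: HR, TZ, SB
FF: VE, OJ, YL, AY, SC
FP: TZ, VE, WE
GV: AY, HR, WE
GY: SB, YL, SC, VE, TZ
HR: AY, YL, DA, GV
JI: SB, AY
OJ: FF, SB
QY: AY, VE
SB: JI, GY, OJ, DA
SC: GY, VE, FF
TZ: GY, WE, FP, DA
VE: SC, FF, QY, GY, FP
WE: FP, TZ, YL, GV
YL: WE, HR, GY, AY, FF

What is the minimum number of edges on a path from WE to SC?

3

Level 0: WE
Level 1: FP, GV, TZ, YL
Level 2: AY, DA, FF, GY, HR, VE
Level 3: JI, OJ, QY, SB, SC
SC first appears at level 3.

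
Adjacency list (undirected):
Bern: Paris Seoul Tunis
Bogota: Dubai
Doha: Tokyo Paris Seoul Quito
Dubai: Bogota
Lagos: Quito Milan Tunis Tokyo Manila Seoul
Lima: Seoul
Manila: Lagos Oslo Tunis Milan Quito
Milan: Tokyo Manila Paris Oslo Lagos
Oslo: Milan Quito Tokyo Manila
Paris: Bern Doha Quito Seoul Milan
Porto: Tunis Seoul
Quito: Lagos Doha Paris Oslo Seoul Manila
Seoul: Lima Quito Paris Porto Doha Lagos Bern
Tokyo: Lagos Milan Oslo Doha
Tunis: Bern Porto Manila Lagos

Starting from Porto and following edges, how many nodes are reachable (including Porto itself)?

13

BFS from Porto visits: Porto, Seoul, Tunis, Bern, Doha, Lagos, Lima, Paris, Quito, Manila, Tokyo, Milan, Oslo
Reachable nodes: 13 of 15 total.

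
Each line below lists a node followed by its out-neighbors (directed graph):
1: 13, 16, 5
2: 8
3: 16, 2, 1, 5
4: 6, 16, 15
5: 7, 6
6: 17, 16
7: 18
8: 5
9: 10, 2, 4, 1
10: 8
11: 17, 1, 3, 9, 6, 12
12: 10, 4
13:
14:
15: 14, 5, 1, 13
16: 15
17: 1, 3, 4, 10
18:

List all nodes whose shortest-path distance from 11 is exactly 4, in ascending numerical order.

14, 18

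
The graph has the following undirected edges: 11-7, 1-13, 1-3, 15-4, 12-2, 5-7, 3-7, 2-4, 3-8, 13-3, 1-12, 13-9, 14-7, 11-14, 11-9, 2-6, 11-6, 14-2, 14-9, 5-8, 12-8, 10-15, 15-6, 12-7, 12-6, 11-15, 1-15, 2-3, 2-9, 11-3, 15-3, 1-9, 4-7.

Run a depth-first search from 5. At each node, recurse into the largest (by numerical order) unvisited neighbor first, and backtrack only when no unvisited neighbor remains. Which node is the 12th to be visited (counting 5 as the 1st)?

Visit 5
5 → 8
8 → 12
12 → 7
7 → 14
14 → 11
11 → 15
15 → 10
15 → 6
6 → 2
2 → 9
9 → 13
13 → 3
3 → 1
2 → 4

Visit order: 5, 8, 12, 7, 14, 11, 15, 10, 6, 2, 9, 13, 3, 1, 4

13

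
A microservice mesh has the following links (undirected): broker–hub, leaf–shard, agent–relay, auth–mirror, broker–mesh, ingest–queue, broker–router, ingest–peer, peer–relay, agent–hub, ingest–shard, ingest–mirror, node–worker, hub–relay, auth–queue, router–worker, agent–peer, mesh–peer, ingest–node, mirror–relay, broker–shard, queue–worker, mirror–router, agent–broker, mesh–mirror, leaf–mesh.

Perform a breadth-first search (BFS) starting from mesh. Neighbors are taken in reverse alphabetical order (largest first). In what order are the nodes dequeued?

Visit mesh; enqueue peer, mirror, leaf, broker → queue [peer, mirror, leaf, broker]
Visit peer; enqueue relay, ingest, agent → queue [mirror, leaf, broker, relay, ingest, agent]
Visit mirror; enqueue router, auth → queue [leaf, broker, relay, ingest, agent, router, auth]
Visit leaf; enqueue shard → queue [broker, relay, ingest, agent, router, auth, shard]
Visit broker; enqueue hub → queue [relay, ingest, agent, router, auth, shard, hub]
Visit relay → queue [ingest, agent, router, auth, shard, hub]
Visit ingest; enqueue queue, node → queue [agent, router, auth, shard, hub, queue, node]
Visit agent → queue [router, auth, shard, hub, queue, node]
Visit router; enqueue worker → queue [auth, shard, hub, queue, node, worker]
Visit auth → queue [shard, hub, queue, node, worker]
Visit shard → queue [hub, queue, node, worker]
Visit hub → queue [queue, node, worker]
Visit queue → queue [node, worker]
Visit node → queue [worker]
Visit worker → queue []

mesh, peer, mirror, leaf, broker, relay, ingest, agent, router, auth, shard, hub, queue, node, worker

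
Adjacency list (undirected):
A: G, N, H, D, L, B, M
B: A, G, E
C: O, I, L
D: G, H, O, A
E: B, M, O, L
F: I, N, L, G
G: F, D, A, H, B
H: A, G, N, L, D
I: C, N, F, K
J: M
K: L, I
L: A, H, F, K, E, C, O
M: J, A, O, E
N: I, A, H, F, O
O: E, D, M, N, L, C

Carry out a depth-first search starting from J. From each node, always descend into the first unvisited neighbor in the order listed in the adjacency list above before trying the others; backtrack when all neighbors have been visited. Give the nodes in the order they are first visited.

J, M, A, G, F, I, C, O, E, B, L, H, N, D, K

Visit J
J → M
M → A
A → G
G → F
F → I
I → C
C → O
O → E
E → B
E → L
L → H
H → N
H → D
L → K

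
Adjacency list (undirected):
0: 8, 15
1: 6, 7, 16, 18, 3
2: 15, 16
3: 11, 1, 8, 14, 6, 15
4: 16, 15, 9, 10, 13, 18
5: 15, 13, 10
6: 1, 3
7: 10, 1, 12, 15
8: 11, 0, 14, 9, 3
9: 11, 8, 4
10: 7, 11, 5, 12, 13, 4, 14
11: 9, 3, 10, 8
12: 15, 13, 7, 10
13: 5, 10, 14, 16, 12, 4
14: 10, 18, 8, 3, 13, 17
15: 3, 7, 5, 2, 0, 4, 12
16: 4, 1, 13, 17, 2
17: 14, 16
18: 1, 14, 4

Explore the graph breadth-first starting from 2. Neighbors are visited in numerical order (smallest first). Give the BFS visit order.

Visit 2; enqueue 15, 16 → queue [15, 16]
Visit 15; enqueue 0, 3, 4, 5, 7, 12 → queue [16, 0, 3, 4, 5, 7, 12]
Visit 16; enqueue 1, 13, 17 → queue [0, 3, 4, 5, 7, 12, 1, 13, 17]
Visit 0; enqueue 8 → queue [3, 4, 5, 7, 12, 1, 13, 17, 8]
Visit 3; enqueue 6, 11, 14 → queue [4, 5, 7, 12, 1, 13, 17, 8, 6, 11, 14]
Visit 4; enqueue 9, 10, 18 → queue [5, 7, 12, 1, 13, 17, 8, 6, 11, 14, 9, 10, 18]
Visit 5 → queue [7, 12, 1, 13, 17, 8, 6, 11, 14, 9, 10, 18]
Visit 7 → queue [12, 1, 13, 17, 8, 6, 11, 14, 9, 10, 18]
Visit 12 → queue [1, 13, 17, 8, 6, 11, 14, 9, 10, 18]
Visit 1 → queue [13, 17, 8, 6, 11, 14, 9, 10, 18]
Visit 13 → queue [17, 8, 6, 11, 14, 9, 10, 18]
Visit 17 → queue [8, 6, 11, 14, 9, 10, 18]
Visit 8 → queue [6, 11, 14, 9, 10, 18]
Visit 6 → queue [11, 14, 9, 10, 18]
Visit 11 → queue [14, 9, 10, 18]
Visit 14 → queue [9, 10, 18]
Visit 9 → queue [10, 18]
Visit 10 → queue [18]
Visit 18 → queue []

2 → 15 → 16 → 0 → 3 → 4 → 5 → 7 → 12 → 1 → 13 → 17 → 8 → 6 → 11 → 14 → 9 → 10 → 18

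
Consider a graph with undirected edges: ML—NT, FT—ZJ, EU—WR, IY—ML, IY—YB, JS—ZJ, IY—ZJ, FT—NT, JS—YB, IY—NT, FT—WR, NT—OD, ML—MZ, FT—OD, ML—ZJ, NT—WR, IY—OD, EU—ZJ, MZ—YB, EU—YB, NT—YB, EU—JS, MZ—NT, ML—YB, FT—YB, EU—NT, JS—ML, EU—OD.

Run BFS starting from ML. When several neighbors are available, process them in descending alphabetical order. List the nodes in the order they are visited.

ML -> ZJ -> YB -> NT -> MZ -> JS -> IY -> FT -> EU -> WR -> OD

Visit ML; enqueue ZJ, YB, NT, MZ, JS, IY → queue [ZJ, YB, NT, MZ, JS, IY]
Visit ZJ; enqueue FT, EU → queue [YB, NT, MZ, JS, IY, FT, EU]
Visit YB → queue [NT, MZ, JS, IY, FT, EU]
Visit NT; enqueue WR, OD → queue [MZ, JS, IY, FT, EU, WR, OD]
Visit MZ → queue [JS, IY, FT, EU, WR, OD]
Visit JS → queue [IY, FT, EU, WR, OD]
Visit IY → queue [FT, EU, WR, OD]
Visit FT → queue [EU, WR, OD]
Visit EU → queue [WR, OD]
Visit WR → queue [OD]
Visit OD → queue []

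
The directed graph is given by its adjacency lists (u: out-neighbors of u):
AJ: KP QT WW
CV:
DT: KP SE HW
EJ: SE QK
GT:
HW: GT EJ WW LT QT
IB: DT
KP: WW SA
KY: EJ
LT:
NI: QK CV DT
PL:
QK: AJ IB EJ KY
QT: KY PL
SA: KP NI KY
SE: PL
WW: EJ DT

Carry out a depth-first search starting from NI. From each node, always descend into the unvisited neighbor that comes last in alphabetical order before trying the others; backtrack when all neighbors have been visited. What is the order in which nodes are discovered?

Visit NI
NI → QK
QK → KY
KY → EJ
EJ → SE
SE → PL
QK → IB
IB → DT
DT → KP
KP → WW
KP → SA
DT → HW
HW → QT
HW → LT
HW → GT
QK → AJ
NI → CV

NI QK KY EJ SE PL IB DT KP WW SA HW QT LT GT AJ CV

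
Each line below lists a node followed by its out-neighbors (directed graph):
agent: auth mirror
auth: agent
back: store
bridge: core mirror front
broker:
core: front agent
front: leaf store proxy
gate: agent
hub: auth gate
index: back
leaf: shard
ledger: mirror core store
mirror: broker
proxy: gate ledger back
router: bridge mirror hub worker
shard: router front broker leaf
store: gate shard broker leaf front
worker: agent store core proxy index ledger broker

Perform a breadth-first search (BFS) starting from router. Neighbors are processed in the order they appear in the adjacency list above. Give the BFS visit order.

router -> bridge -> mirror -> hub -> worker -> core -> front -> broker -> auth -> gate -> agent -> store -> proxy -> index -> ledger -> leaf -> shard -> back

Visit router; enqueue bridge, mirror, hub, worker → queue [bridge, mirror, hub, worker]
Visit bridge; enqueue core, front → queue [mirror, hub, worker, core, front]
Visit mirror; enqueue broker → queue [hub, worker, core, front, broker]
Visit hub; enqueue auth, gate → queue [worker, core, front, broker, auth, gate]
Visit worker; enqueue agent, store, proxy, index, ledger → queue [core, front, broker, auth, gate, agent, store, proxy, index, ledger]
Visit core → queue [front, broker, auth, gate, agent, store, proxy, index, ledger]
Visit front; enqueue leaf → queue [broker, auth, gate, agent, store, proxy, index, ledger, leaf]
Visit broker → queue [auth, gate, agent, store, proxy, index, ledger, leaf]
Visit auth → queue [gate, agent, store, proxy, index, ledger, leaf]
Visit gate → queue [agent, store, proxy, index, ledger, leaf]
Visit agent → queue [store, proxy, index, ledger, leaf]
Visit store; enqueue shard → queue [proxy, index, ledger, leaf, shard]
Visit proxy; enqueue back → queue [index, ledger, leaf, shard, back]
Visit index → queue [ledger, leaf, shard, back]
Visit ledger → queue [leaf, shard, back]
Visit leaf → queue [shard, back]
Visit shard → queue [back]
Visit back → queue []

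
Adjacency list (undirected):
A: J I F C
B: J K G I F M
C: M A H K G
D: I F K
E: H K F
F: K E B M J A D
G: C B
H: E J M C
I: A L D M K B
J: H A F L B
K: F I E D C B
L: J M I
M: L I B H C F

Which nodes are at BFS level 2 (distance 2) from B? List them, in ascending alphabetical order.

Level 0: B
Level 1: F, G, I, J, K, M
Level 2: A, C, D, E, H, L

A, C, D, E, H, L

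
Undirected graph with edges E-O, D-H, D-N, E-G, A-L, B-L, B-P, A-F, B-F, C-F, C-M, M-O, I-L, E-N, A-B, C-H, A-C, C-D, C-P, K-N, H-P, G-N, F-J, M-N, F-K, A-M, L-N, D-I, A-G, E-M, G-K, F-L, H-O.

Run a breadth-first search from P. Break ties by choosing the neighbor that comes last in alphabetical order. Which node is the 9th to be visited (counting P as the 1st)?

Visit P; enqueue H, C, B → queue [H, C, B]
Visit H; enqueue O, D → queue [C, B, O, D]
Visit C; enqueue M, F, A → queue [B, O, D, M, F, A]
Visit B; enqueue L → queue [O, D, M, F, A, L]
Visit O; enqueue E → queue [D, M, F, A, L, E]
Visit D; enqueue N, I → queue [M, F, A, L, E, N, I]
Visit M → queue [F, A, L, E, N, I]
Visit F; enqueue K, J → queue [A, L, E, N, I, K, J]
Visit A; enqueue G → queue [L, E, N, I, K, J, G]
Visit L → queue [E, N, I, K, J, G]
Visit E → queue [N, I, K, J, G]
Visit N → queue [I, K, J, G]
Visit I → queue [K, J, G]
Visit K → queue [J, G]
Visit J → queue [G]
Visit G → queue []

Visit order: P, H, C, B, O, D, M, F, A, L, E, N, I, K, J, G

A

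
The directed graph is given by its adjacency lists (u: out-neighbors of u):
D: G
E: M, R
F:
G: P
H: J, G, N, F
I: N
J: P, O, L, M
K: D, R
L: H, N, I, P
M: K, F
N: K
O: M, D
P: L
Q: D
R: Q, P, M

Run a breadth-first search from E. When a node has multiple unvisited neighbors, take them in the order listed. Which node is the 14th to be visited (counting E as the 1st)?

Visit E; enqueue M, R → queue [M, R]
Visit M; enqueue K, F → queue [R, K, F]
Visit R; enqueue Q, P → queue [K, F, Q, P]
Visit K; enqueue D → queue [F, Q, P, D]
Visit F → queue [Q, P, D]
Visit Q → queue [P, D]
Visit P; enqueue L → queue [D, L]
Visit D; enqueue G → queue [L, G]
Visit L; enqueue H, N, I → queue [G, H, N, I]
Visit G → queue [H, N, I]
Visit H; enqueue J → queue [N, I, J]
Visit N → queue [I, J]
Visit I → queue [J]
Visit J; enqueue O → queue [O]
Visit O → queue []

Visit order: E, M, R, K, F, Q, P, D, L, G, H, N, I, J, O

J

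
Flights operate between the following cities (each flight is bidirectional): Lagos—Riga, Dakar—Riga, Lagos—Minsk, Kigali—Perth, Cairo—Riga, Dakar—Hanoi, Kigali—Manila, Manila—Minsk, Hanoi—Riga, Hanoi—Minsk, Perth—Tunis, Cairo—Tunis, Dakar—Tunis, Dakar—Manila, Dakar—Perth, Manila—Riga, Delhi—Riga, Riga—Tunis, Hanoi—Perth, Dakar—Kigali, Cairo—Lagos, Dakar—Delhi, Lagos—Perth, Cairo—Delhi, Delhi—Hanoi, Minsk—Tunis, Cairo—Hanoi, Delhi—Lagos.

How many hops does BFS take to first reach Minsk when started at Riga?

Level 0: Riga
Level 1: Cairo, Dakar, Delhi, Hanoi, Lagos, Manila, Tunis
Level 2: Kigali, Minsk, Perth
Minsk first appears at level 2.

2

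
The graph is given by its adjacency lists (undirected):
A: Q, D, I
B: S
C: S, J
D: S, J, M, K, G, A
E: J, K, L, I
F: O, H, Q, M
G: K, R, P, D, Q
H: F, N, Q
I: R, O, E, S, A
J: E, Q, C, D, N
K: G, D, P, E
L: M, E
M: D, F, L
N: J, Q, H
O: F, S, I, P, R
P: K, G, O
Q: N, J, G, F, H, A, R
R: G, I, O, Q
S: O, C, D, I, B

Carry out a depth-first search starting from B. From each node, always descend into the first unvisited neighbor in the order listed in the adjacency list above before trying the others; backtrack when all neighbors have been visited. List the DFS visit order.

Visit B
B → S
S → O
O → F
F → H
H → N
N → J
J → E
E → K
K → G
G → R
R → I
I → A
A → Q
A → D
D → M
M → L
G → P
J → C

B S O F H N J E K G R I A Q D M L P C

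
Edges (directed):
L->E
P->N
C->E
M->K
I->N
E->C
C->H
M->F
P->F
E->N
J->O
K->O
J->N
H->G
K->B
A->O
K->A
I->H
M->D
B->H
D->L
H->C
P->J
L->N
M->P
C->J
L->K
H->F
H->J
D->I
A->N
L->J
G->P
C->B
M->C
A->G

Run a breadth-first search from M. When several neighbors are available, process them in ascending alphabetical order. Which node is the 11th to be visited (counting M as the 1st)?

I

Visit M; enqueue C, D, F, K, P → queue [C, D, F, K, P]
Visit C; enqueue B, E, H, J → queue [D, F, K, P, B, E, H, J]
Visit D; enqueue I, L → queue [F, K, P, B, E, H, J, I, L]
Visit F → queue [K, P, B, E, H, J, I, L]
Visit K; enqueue A, O → queue [P, B, E, H, J, I, L, A, O]
Visit P; enqueue N → queue [B, E, H, J, I, L, A, O, N]
Visit B → queue [E, H, J, I, L, A, O, N]
Visit E → queue [H, J, I, L, A, O, N]
Visit H; enqueue G → queue [J, I, L, A, O, N, G]
Visit J → queue [I, L, A, O, N, G]
Visit I → queue [L, A, O, N, G]
Visit L → queue [A, O, N, G]
Visit A → queue [O, N, G]
Visit O → queue [N, G]
Visit N → queue [G]
Visit G → queue []

Visit order: M, C, D, F, K, P, B, E, H, J, I, L, A, O, N, G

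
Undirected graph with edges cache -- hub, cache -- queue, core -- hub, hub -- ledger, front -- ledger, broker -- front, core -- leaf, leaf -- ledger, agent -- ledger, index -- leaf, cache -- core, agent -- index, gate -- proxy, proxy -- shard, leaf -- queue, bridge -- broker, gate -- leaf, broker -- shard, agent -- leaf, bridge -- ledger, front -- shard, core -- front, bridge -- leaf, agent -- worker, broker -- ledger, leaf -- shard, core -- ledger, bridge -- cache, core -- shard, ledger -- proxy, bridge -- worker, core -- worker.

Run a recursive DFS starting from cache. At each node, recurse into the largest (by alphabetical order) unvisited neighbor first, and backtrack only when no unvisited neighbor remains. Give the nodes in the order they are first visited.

Visit cache
cache → queue
queue → leaf
leaf → shard
shard → proxy
proxy → ledger
ledger → hub
hub → core
core → worker
worker → bridge
bridge → broker
broker → front
worker → agent
agent → index
proxy → gate

cache, queue, leaf, shard, proxy, ledger, hub, core, worker, bridge, broker, front, agent, index, gate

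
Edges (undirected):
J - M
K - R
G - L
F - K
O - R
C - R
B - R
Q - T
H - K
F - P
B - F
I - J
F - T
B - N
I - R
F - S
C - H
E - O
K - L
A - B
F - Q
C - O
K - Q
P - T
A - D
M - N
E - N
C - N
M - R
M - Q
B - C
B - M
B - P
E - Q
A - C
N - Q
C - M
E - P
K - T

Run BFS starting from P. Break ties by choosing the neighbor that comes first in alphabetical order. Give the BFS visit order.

Visit P; enqueue B, E, F, T → queue [B, E, F, T]
Visit B; enqueue A, C, M, N, R → queue [E, F, T, A, C, M, N, R]
Visit E; enqueue O, Q → queue [F, T, A, C, M, N, R, O, Q]
Visit F; enqueue K, S → queue [T, A, C, M, N, R, O, Q, K, S]
Visit T → queue [A, C, M, N, R, O, Q, K, S]
Visit A; enqueue D → queue [C, M, N, R, O, Q, K, S, D]
Visit C; enqueue H → queue [M, N, R, O, Q, K, S, D, H]
Visit M; enqueue J → queue [N, R, O, Q, K, S, D, H, J]
Visit N → queue [R, O, Q, K, S, D, H, J]
Visit R; enqueue I → queue [O, Q, K, S, D, H, J, I]
Visit O → queue [Q, K, S, D, H, J, I]
Visit Q → queue [K, S, D, H, J, I]
Visit K; enqueue L → queue [S, D, H, J, I, L]
Visit S → queue [D, H, J, I, L]
Visit D → queue [H, J, I, L]
Visit H → queue [J, I, L]
Visit J → queue [I, L]
Visit I → queue [L]
Visit L; enqueue G → queue [G]
Visit G → queue []

P, B, E, F, T, A, C, M, N, R, O, Q, K, S, D, H, J, I, L, G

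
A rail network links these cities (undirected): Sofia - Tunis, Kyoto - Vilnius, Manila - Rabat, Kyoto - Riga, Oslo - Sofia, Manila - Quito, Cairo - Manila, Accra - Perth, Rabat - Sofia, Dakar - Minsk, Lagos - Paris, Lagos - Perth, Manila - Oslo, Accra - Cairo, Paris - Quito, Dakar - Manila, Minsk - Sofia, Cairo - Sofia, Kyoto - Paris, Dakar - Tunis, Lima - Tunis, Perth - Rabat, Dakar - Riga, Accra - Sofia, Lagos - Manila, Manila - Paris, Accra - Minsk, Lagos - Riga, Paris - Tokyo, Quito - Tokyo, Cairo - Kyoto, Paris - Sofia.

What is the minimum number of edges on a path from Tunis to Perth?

Level 0: Tunis
Level 1: Dakar, Lima, Sofia
Level 2: Accra, Cairo, Manila, Minsk, Oslo, Paris, Rabat, Riga
Level 3: Kyoto, Lagos, Perth, Quito, Tokyo
Level 4: Vilnius
Perth first appears at level 3.

3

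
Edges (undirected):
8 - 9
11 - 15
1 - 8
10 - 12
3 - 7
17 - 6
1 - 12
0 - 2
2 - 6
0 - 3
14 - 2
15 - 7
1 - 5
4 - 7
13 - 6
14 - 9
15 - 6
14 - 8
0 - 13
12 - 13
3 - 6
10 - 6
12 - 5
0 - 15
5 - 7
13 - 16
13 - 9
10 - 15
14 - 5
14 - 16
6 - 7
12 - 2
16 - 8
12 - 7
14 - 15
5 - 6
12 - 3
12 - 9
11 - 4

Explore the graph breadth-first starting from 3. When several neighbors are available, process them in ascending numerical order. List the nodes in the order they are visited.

Visit 3; enqueue 0, 6, 7, 12 → queue [0, 6, 7, 12]
Visit 0; enqueue 2, 13, 15 → queue [6, 7, 12, 2, 13, 15]
Visit 6; enqueue 5, 10, 17 → queue [7, 12, 2, 13, 15, 5, 10, 17]
Visit 7; enqueue 4 → queue [12, 2, 13, 15, 5, 10, 17, 4]
Visit 12; enqueue 1, 9 → queue [2, 13, 15, 5, 10, 17, 4, 1, 9]
Visit 2; enqueue 14 → queue [13, 15, 5, 10, 17, 4, 1, 9, 14]
Visit 13; enqueue 16 → queue [15, 5, 10, 17, 4, 1, 9, 14, 16]
Visit 15; enqueue 11 → queue [5, 10, 17, 4, 1, 9, 14, 16, 11]
Visit 5 → queue [10, 17, 4, 1, 9, 14, 16, 11]
Visit 10 → queue [17, 4, 1, 9, 14, 16, 11]
Visit 17 → queue [4, 1, 9, 14, 16, 11]
Visit 4 → queue [1, 9, 14, 16, 11]
Visit 1; enqueue 8 → queue [9, 14, 16, 11, 8]
Visit 9 → queue [14, 16, 11, 8]
Visit 14 → queue [16, 11, 8]
Visit 16 → queue [11, 8]
Visit 11 → queue [8]
Visit 8 → queue []

3, 0, 6, 7, 12, 2, 13, 15, 5, 10, 17, 4, 1, 9, 14, 16, 11, 8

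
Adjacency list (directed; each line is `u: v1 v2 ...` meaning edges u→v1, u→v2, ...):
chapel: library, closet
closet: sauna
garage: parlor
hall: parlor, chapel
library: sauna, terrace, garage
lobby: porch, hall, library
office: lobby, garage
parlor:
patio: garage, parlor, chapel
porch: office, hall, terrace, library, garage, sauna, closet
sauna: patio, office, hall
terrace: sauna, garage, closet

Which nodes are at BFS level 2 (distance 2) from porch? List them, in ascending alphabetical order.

chapel, lobby, parlor, patio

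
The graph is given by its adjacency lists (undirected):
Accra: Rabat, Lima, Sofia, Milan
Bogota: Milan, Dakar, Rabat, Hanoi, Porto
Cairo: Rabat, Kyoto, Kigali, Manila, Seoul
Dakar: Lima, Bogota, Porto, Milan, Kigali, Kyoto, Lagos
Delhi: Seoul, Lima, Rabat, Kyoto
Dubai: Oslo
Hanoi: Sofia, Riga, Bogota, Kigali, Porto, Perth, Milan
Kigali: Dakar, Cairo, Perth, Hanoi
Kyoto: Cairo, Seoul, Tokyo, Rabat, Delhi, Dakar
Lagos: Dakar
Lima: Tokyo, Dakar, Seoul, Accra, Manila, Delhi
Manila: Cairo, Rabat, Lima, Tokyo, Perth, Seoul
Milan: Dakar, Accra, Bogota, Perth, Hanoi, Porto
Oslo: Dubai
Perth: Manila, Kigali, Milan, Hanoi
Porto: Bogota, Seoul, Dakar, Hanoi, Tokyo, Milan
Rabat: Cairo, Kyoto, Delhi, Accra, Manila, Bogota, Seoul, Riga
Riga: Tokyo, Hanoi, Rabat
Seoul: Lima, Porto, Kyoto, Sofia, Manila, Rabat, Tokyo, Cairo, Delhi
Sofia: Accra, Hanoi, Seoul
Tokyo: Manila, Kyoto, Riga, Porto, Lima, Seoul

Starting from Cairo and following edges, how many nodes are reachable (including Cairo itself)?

19

BFS from Cairo visits: Cairo, Rabat, Kyoto, Kigali, Manila, Seoul, Delhi, Accra, Bogota, Riga, Tokyo, Dakar, Perth, Hanoi, Lima, Porto, Sofia, Milan, Lagos
Reachable nodes: 19 of 21 total.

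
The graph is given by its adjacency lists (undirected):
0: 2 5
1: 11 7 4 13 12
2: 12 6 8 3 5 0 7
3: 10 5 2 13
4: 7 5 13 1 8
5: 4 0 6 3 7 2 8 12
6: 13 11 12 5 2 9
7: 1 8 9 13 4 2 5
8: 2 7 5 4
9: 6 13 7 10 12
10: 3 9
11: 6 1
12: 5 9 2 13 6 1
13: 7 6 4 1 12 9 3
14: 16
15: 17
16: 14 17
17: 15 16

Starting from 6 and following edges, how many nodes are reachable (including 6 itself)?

14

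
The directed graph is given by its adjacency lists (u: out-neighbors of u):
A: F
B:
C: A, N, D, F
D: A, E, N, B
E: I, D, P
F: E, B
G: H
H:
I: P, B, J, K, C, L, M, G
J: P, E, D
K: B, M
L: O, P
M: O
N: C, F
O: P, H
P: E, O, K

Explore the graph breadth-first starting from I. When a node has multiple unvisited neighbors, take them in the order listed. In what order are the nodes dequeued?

I -> P -> B -> J -> K -> C -> L -> M -> G -> E -> O -> D -> A -> N -> F -> H

Visit I; enqueue P, B, J, K, C, L, M, G → queue [P, B, J, K, C, L, M, G]
Visit P; enqueue E, O → queue [B, J, K, C, L, M, G, E, O]
Visit B → queue [J, K, C, L, M, G, E, O]
Visit J; enqueue D → queue [K, C, L, M, G, E, O, D]
Visit K → queue [C, L, M, G, E, O, D]
Visit C; enqueue A, N, F → queue [L, M, G, E, O, D, A, N, F]
Visit L → queue [M, G, E, O, D, A, N, F]
Visit M → queue [G, E, O, D, A, N, F]
Visit G; enqueue H → queue [E, O, D, A, N, F, H]
Visit E → queue [O, D, A, N, F, H]
Visit O → queue [D, A, N, F, H]
Visit D → queue [A, N, F, H]
Visit A → queue [N, F, H]
Visit N → queue [F, H]
Visit F → queue [H]
Visit H → queue []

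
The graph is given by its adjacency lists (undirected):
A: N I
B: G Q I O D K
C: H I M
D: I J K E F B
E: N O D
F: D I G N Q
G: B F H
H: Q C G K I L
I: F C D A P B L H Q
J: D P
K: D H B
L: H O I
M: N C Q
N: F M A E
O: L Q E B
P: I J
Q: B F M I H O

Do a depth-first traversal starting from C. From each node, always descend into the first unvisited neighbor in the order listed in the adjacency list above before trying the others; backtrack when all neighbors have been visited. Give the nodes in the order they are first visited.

Visit C
C → H
H → Q
Q → B
B → G
G → F
F → D
D → I
I → A
A → N
N → M
N → E
E → O
O → L
I → P
P → J
D → K

C -> H -> Q -> B -> G -> F -> D -> I -> A -> N -> M -> E -> O -> L -> P -> J -> K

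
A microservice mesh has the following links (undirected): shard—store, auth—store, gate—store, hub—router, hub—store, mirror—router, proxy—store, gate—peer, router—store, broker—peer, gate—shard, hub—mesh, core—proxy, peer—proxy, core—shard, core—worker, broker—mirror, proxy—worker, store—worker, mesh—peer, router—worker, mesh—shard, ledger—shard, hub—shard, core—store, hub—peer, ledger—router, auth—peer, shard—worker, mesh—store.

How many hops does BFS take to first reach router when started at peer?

Level 0: peer
Level 1: auth, broker, gate, hub, mesh, proxy
Level 2: core, mirror, router, shard, store, worker
Level 3: ledger
router first appears at level 2.

2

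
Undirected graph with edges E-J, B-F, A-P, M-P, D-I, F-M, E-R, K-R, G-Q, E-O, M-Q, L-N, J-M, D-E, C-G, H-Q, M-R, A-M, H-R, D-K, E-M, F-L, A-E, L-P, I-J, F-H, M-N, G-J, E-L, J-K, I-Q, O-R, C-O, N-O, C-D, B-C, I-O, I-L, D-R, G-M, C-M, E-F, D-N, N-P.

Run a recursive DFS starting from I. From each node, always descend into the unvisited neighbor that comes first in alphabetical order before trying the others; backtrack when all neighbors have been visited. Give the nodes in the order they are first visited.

Visit I
I → D
D → C
C → B
B → F
F → E
E → A
A → M
M → G
G → J
J → K
K → R
R → H
H → Q
R → O
O → N
N → L
L → P

I, D, C, B, F, E, A, M, G, J, K, R, H, Q, O, N, L, P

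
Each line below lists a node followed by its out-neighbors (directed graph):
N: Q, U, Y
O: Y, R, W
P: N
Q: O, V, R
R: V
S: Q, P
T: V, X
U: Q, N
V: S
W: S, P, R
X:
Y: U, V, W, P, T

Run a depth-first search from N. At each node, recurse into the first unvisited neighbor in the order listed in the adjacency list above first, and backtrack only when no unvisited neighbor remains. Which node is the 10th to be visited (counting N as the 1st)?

R

Visit N
N → Q
Q → O
O → Y
Y → U
Y → V
V → S
S → P
Y → W
W → R
Y → T
T → X

Visit order: N, Q, O, Y, U, V, S, P, W, R, T, X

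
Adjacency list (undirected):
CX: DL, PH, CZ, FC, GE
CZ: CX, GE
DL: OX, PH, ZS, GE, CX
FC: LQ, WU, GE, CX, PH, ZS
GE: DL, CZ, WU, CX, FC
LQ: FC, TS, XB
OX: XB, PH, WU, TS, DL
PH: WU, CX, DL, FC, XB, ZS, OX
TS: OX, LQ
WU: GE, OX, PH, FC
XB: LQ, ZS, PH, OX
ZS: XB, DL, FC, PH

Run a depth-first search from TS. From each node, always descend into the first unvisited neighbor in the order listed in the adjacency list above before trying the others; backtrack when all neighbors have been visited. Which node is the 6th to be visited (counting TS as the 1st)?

Visit TS
TS → OX
OX → XB
XB → LQ
LQ → FC
FC → WU
WU → GE
GE → DL
DL → PH
PH → CX
CX → CZ
PH → ZS

Visit order: TS, OX, XB, LQ, FC, WU, GE, DL, PH, CX, CZ, ZS

WU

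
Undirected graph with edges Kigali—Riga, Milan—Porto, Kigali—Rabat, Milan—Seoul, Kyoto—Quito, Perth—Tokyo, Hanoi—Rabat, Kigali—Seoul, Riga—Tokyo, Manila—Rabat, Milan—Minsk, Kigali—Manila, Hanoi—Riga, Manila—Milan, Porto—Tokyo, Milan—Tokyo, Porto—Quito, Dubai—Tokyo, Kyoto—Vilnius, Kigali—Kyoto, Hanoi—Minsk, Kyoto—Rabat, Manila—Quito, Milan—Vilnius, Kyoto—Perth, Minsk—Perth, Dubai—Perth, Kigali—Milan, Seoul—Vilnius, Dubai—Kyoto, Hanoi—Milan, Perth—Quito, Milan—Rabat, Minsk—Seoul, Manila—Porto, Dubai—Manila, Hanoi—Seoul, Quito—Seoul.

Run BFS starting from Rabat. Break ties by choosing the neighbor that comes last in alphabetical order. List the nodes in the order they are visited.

Visit Rabat; enqueue Milan, Manila, Kyoto, Kigali, Hanoi → queue [Milan, Manila, Kyoto, Kigali, Hanoi]
Visit Milan; enqueue Vilnius, Tokyo, Seoul, Porto, Minsk → queue [Manila, Kyoto, Kigali, Hanoi, Vilnius, Tokyo, Seoul, Porto, Minsk]
Visit Manila; enqueue Quito, Dubai → queue [Kyoto, Kigali, Hanoi, Vilnius, Tokyo, Seoul, Porto, Minsk, Quito, Dubai]
Visit Kyoto; enqueue Perth → queue [Kigali, Hanoi, Vilnius, Tokyo, Seoul, Porto, Minsk, Quito, Dubai, Perth]
Visit Kigali; enqueue Riga → queue [Hanoi, Vilnius, Tokyo, Seoul, Porto, Minsk, Quito, Dubai, Perth, Riga]
Visit Hanoi → queue [Vilnius, Tokyo, Seoul, Porto, Minsk, Quito, Dubai, Perth, Riga]
Visit Vilnius → queue [Tokyo, Seoul, Porto, Minsk, Quito, Dubai, Perth, Riga]
Visit Tokyo → queue [Seoul, Porto, Minsk, Quito, Dubai, Perth, Riga]
Visit Seoul → queue [Porto, Minsk, Quito, Dubai, Perth, Riga]
Visit Porto → queue [Minsk, Quito, Dubai, Perth, Riga]
Visit Minsk → queue [Quito, Dubai, Perth, Riga]
Visit Quito → queue [Dubai, Perth, Riga]
Visit Dubai → queue [Perth, Riga]
Visit Perth → queue [Riga]
Visit Riga → queue []

Rabat → Milan → Manila → Kyoto → Kigali → Hanoi → Vilnius → Tokyo → Seoul → Porto → Minsk → Quito → Dubai → Perth → Riga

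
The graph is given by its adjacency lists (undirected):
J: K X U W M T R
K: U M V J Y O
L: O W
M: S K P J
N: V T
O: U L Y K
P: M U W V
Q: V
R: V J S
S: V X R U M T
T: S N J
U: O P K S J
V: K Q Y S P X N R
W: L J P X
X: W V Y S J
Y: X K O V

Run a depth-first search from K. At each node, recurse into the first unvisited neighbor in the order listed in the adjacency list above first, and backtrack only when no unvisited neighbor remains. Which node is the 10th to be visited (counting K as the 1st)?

Y

Visit K
K → U
U → O
O → L
L → W
W → J
J → X
X → V
V → Q
V → Y
V → S
S → R
S → M
M → P
S → T
T → N

Visit order: K, U, O, L, W, J, X, V, Q, Y, S, R, M, P, T, N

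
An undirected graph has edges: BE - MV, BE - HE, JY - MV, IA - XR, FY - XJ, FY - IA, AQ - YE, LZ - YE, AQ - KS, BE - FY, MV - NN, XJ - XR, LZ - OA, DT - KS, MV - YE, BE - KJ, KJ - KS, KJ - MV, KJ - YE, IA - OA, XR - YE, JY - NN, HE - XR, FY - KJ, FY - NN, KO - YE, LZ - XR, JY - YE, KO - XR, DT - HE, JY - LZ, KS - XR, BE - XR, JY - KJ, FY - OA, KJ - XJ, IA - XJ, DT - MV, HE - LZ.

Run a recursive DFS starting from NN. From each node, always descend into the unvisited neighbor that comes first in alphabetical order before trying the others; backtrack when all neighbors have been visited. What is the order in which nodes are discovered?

Visit NN
NN → FY
FY → BE
BE → HE
HE → DT
DT → KS
KS → AQ
AQ → YE
YE → JY
JY → KJ
KJ → MV
KJ → XJ
XJ → IA
IA → OA
OA → LZ
LZ → XR
XR → KO

NN -> FY -> BE -> HE -> DT -> KS -> AQ -> YE -> JY -> KJ -> MV -> XJ -> IA -> OA -> LZ -> XR -> KO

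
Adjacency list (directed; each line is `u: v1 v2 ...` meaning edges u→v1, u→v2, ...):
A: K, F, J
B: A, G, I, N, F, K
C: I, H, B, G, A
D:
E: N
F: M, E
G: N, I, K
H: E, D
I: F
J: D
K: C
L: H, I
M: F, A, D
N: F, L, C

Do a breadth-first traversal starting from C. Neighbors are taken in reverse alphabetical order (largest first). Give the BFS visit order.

Visit C; enqueue I, H, G, B, A → queue [I, H, G, B, A]
Visit I; enqueue F → queue [H, G, B, A, F]
Visit H; enqueue E, D → queue [G, B, A, F, E, D]
Visit G; enqueue N, K → queue [B, A, F, E, D, N, K]
Visit B → queue [A, F, E, D, N, K]
Visit A; enqueue J → queue [F, E, D, N, K, J]
Visit F; enqueue M → queue [E, D, N, K, J, M]
Visit E → queue [D, N, K, J, M]
Visit D → queue [N, K, J, M]
Visit N; enqueue L → queue [K, J, M, L]
Visit K → queue [J, M, L]
Visit J → queue [M, L]
Visit M → queue [L]
Visit L → queue []

C I H G B A F E D N K J M L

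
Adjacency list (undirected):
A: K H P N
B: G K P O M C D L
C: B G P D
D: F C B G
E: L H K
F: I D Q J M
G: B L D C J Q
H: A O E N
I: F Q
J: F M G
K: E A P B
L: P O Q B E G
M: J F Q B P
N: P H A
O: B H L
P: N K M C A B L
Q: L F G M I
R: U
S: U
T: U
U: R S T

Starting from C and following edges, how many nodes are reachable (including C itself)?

17

BFS from C visits: C, B, D, G, P, K, L, M, O, F, J, Q, A, N, E, H, I
Reachable nodes: 17 of 21 total.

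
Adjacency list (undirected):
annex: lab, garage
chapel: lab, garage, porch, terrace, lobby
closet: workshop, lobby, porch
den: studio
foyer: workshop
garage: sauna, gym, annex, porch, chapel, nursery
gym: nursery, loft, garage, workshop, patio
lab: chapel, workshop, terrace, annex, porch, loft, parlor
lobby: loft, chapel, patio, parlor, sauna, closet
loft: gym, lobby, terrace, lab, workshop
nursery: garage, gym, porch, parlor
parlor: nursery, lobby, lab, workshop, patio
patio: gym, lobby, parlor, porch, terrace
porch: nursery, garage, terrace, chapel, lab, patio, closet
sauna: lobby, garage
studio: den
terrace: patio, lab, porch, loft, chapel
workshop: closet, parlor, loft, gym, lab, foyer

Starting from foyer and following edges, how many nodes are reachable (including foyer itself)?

BFS from foyer visits: foyer, workshop, parlor, loft, lab, gym, closet, patio, nursery, lobby, terrace, porch, chapel, annex, garage, sauna
Reachable nodes: 16 of 18 total.

16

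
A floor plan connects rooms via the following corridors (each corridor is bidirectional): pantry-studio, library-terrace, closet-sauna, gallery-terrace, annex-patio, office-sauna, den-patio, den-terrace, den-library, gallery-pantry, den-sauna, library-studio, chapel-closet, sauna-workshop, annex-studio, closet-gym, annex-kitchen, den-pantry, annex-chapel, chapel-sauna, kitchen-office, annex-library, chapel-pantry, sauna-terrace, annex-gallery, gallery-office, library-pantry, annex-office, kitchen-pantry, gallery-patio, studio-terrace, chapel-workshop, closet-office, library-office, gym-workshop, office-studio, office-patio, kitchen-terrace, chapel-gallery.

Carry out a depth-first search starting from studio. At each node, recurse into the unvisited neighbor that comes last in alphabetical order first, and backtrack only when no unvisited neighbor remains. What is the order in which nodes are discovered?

studio terrace sauna workshop gym closet office patio gallery pantry library den annex kitchen chapel

Visit studio
studio → terrace
terrace → sauna
sauna → workshop
workshop → gym
gym → closet
closet → office
office → patio
patio → gallery
gallery → pantry
pantry → library
library → den
library → annex
annex → kitchen
annex → chapel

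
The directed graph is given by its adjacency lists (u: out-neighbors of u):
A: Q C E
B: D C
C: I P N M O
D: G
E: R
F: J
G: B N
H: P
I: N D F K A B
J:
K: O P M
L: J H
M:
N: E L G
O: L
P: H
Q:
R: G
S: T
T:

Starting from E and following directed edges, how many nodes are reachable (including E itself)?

BFS from E visits: E, R, G, B, N, C, D, L, I, M, O, P, H, J, A, F, K, Q
Reachable nodes: 18 of 20 total.

18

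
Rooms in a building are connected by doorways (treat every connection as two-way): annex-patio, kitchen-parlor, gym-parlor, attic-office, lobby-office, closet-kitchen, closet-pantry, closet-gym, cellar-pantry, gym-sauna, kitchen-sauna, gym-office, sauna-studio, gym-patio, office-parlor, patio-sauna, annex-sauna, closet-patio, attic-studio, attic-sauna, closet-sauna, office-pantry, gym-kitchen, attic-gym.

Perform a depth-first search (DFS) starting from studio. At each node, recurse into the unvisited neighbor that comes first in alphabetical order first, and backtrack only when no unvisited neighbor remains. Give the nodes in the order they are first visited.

studio -> attic -> gym -> closet -> kitchen -> parlor -> office -> lobby -> pantry -> cellar -> sauna -> annex -> patio

Visit studio
studio → attic
attic → gym
gym → closet
closet → kitchen
kitchen → parlor
parlor → office
office → lobby
office → pantry
pantry → cellar
kitchen → sauna
sauna → annex
annex → patio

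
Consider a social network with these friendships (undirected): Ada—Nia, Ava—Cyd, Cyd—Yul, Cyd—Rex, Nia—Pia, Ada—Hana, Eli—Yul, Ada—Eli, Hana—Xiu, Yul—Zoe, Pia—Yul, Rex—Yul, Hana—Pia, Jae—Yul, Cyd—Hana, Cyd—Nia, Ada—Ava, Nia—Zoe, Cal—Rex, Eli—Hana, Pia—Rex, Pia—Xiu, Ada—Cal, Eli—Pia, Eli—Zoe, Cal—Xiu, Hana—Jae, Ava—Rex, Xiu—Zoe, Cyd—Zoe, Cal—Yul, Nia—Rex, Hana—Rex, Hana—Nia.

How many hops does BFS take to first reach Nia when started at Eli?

2

Level 0: Eli
Level 1: Ada, Hana, Pia, Yul, Zoe
Level 2: Ava, Cal, Cyd, Jae, Nia, Rex, Xiu
Nia first appears at level 2.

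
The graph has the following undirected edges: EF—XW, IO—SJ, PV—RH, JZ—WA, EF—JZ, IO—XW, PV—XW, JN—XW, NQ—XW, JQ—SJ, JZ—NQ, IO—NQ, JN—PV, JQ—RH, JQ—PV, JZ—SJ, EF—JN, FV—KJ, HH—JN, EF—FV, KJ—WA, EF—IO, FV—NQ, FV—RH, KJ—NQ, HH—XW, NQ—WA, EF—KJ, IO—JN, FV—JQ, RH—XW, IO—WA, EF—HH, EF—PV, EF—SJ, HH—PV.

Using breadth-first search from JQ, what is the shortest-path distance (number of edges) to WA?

Level 0: JQ
Level 1: FV, PV, RH, SJ
Level 2: EF, HH, IO, JN, JZ, KJ, NQ, XW
Level 3: WA
WA first appears at level 3.

3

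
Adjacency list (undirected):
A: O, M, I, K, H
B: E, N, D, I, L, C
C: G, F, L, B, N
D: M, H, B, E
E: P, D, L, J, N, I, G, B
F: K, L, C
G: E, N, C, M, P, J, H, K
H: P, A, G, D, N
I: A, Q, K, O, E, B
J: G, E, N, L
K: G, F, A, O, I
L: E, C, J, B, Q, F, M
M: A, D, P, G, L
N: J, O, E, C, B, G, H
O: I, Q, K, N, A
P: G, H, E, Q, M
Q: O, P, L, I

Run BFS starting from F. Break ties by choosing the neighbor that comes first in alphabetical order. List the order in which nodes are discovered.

Visit F; enqueue C, K, L → queue [C, K, L]
Visit C; enqueue B, G, N → queue [K, L, B, G, N]
Visit K; enqueue A, I, O → queue [L, B, G, N, A, I, O]
Visit L; enqueue E, J, M, Q → queue [B, G, N, A, I, O, E, J, M, Q]
Visit B; enqueue D → queue [G, N, A, I, O, E, J, M, Q, D]
Visit G; enqueue H, P → queue [N, A, I, O, E, J, M, Q, D, H, P]
Visit N → queue [A, I, O, E, J, M, Q, D, H, P]
Visit A → queue [I, O, E, J, M, Q, D, H, P]
Visit I → queue [O, E, J, M, Q, D, H, P]
Visit O → queue [E, J, M, Q, D, H, P]
Visit E → queue [J, M, Q, D, H, P]
Visit J → queue [M, Q, D, H, P]
Visit M → queue [Q, D, H, P]
Visit Q → queue [D, H, P]
Visit D → queue [H, P]
Visit H → queue [P]
Visit P → queue []

F -> C -> K -> L -> B -> G -> N -> A -> I -> O -> E -> J -> M -> Q -> D -> H -> P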